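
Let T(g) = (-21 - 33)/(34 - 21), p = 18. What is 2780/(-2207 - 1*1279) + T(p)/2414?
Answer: -21857551/27349413 ≈ -0.79920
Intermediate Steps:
T(g) = -54/13
2780/(-2207 - 1*1279) + T(p)/2414 = 2780/(-2207 - 1*1279) - 54/13/2414 = 2780/(-2207 - 1279) - 54/13*1/2414 = 2780/(-3486) - 27/15691 = 2780*(-1/3486) - 27/15691 = -1390/1743 - 27/15691 = -21857551/27349413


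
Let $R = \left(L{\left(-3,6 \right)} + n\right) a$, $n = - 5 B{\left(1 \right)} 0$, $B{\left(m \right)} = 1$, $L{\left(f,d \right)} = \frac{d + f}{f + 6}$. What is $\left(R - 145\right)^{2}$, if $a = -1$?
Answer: $21316$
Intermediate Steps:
$L{\left(f,d \right)} = \frac{d + f}{6 + f}$
$n = 0$ ($n = \left(-5\right) 1 \cdot 0 = \left(-5\right) 0 = 0$)
$R = -1$ ($R = \left(\frac{6 - 3}{6 - 3} + 0\right) \left(-1\right) = \left(\frac{1}{3} \cdot 3 + 0\right) \left(-1\right) = \left(1 + 0\right) \left(-1\right) = 1 \left(-1\right) = -1$)
$\left(R - 145\right)^{2} = \left(-1 - 145\right)^{2} = \left(-146\right)^{2} = 21316$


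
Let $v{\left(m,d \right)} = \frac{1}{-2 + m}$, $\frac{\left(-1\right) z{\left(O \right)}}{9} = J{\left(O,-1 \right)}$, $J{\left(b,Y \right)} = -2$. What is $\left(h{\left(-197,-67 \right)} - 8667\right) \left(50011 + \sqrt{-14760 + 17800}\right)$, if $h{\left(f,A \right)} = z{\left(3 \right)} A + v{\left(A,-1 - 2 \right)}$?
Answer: $- \frac{34069393618}{69} - \frac{2724952 \sqrt{190}}{69} \approx -4.943 \cdot 10^{8}$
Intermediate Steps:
$z{\left(O \right)} = 18$ ($z{\left(O \right)} = \left(-9\right) \left(-2\right) = 18$)
$h{\left(f,A \right)} = \frac{1}{-2 + A} + 18 A$ ($h{\left(f,A \right)} = 18 A + \frac{1}{-2 + A} = \frac{1}{-2 + A} + 18 A$)
$\left(h{\left(-197,-67 \right)} - 8667\right) \left(50011 + \sqrt{-14760 + 17800}\right) = \left(\frac{1 + 18 \left(-67\right) \left(-2 - 67\right)}{-2 - 67} - 8667\right) \left(50011 + \sqrt{-14760 + 17800}\right) = \left(\frac{1 + 18 \left(-67\right) \left(-69\right)}{-69} - 8667\right) \left(50011 + \sqrt{3040}\right) = \left(- \frac{1 + 83214}{69} - 8667\right) \left(50011 + 4 \sqrt{190}\right) = \left(\left(- \frac{1}{69}\right) 83215 - 8667\right) \left(50011 + 4 \sqrt{190}\right) = \left(- \frac{83215}{69} - 8667\right) \left(50011 + 4 \sqrt{190}\right) = - \frac{681238 \left(50011 + 4 \sqrt{190}\right)}{69} = - \frac{34069393618}{69} - \frac{2724952 \sqrt{190}}{69}$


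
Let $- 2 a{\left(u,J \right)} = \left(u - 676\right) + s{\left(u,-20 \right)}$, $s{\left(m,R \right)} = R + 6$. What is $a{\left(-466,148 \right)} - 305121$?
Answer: $-304543$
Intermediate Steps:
$s{\left(m,R \right)} = 6 + R$
$a{\left(u,J \right)} = 345 - \frac{u}{2}$ ($a{\left(u,J \right)} = - \frac{\left(u - 676\right) + \left(6 - 20\right)}{2} = - \frac{\left(-676 + u\right) - 14}{2} = - \frac{-690 + u}{2} = 345 - \frac{u}{2}$)
$a{\left(-466,148 \right)} - 305121 = \left(345 - -233\right) - 305121 = \left(345 + 233\right) - 305121 = 578 - 305121 = -304543$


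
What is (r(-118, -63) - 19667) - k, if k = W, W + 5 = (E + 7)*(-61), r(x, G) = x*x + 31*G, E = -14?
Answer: -8118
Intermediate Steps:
r(x, G) = x² + 31*G
W = 422 (W = -5 + (-14 + 7)*(-61) = -5 - 7*(-61) = -5 + 427 = 422)
k = 422
(r(-118, -63) - 19667) - k = (((-118)² + 31*(-63)) - 19667) - 1*422 = ((13924 - 1953) - 19667) - 422 = (11971 - 19667) - 422 = -7696 - 422 = -8118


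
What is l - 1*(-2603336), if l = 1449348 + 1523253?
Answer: 5575937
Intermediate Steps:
l = 2972601
l - 1*(-2603336) = 2972601 - 1*(-2603336) = 2972601 + 2603336 = 5575937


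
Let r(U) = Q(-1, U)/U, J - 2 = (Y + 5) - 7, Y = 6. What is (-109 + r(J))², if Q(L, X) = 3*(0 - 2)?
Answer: 12100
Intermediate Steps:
Q(L, X) = -6 (Q(L, X) = 3*(-2) = -6)
J = 6 (J = 2 + ((6 + 5) - 7) = 2 + (11 - 7) = 2 + 4 = 6)
r(U) = -6/U
(-109 + r(J))² = (-109 - 6/6)² = (-109 - 6*⅙)² = (-109 - 1)² = (-110)² = 12100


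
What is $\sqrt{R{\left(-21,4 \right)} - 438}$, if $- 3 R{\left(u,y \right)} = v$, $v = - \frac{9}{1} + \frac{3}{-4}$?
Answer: $\frac{i \sqrt{1739}}{2} \approx 20.851 i$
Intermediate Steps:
$v = - \frac{39}{4}$ ($v = \left(-9\right) 1 + 3 \left(- \frac{1}{4}\right) = -9 - \frac{3}{4} = - \frac{39}{4} \approx -9.75$)
$R{\left(u,y \right)} = \frac{13}{4}$ ($R{\left(u,y \right)} = \left(- \frac{1}{3}\right) \left(- \frac{39}{4}\right) = \frac{13}{4}$)
$\sqrt{R{\left(-21,4 \right)} - 438} = \sqrt{\frac{13}{4} - 438} = \sqrt{- \frac{1739}{4}} = \frac{i \sqrt{1739}}{2}$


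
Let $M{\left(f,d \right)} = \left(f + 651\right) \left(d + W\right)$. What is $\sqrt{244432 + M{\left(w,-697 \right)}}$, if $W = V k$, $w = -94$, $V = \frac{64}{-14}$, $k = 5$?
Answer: $\frac{i \sqrt{7669893}}{7} \approx 395.64 i$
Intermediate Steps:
$V = - \frac{32}{7}$ ($V = 64 \left(- \frac{1}{14}\right) = - \frac{32}{7} \approx -4.5714$)
$W = - \frac{160}{7}$ ($W = \left(- \frac{32}{7}\right) 5 = - \frac{160}{7} \approx -22.857$)
$M{\left(f,d \right)} = \left(651 + f\right) \left(- \frac{160}{7} + d\right)$ ($M{\left(f,d \right)} = \left(f + 651\right) \left(d - \frac{160}{7}\right) = \left(651 + f\right) \left(- \frac{160}{7} + d\right)$)
$\sqrt{244432 + M{\left(w,-697 \right)}} = \sqrt{244432 - \frac{2806723}{7}} = \sqrt{- \frac{1095699}{7}} = \frac{i \sqrt{7669893}}{7}$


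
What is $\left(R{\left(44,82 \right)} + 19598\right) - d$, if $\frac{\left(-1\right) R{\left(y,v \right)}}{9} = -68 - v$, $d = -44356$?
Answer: $65304$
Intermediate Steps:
$R{\left(y,v \right)} = 612 + 9 v$ ($R{\left(y,v \right)} = - 9 \left(-68 - v\right) = 612 + 9 v$)
$\left(R{\left(44,82 \right)} + 19598\right) - d = \left(\left(612 + 9 \cdot 82\right) + 19598\right) - -44356 = \left(\left(612 + 738\right) + 19598\right) + 44356 = \left(1350 + 19598\right) + 44356 = 20948 + 44356 = 65304$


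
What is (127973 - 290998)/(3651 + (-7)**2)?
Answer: -6521/148 ≈ -44.061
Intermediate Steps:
(127973 - 290998)/(3651 + (-7)**2) = -163025/(3651 + 49) = -163025/3700 = -163025*1/3700 = -6521/148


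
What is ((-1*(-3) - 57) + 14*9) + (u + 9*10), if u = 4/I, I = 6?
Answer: 488/3 ≈ 162.67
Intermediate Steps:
u = 2/3 (u = 4/6 = 4*(1/6) = 2/3 ≈ 0.66667)
((-1*(-3) - 57) + 14*9) + (u + 9*10) = ((-1*(-3) - 57) + 14*9) + (2/3 + 9*10) = ((3 - 57) + 126) + (2/3 + 90) = (-54 + 126) + 272/3 = 72 + 272/3 = 488/3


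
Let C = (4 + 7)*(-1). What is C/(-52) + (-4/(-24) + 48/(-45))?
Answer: -179/260 ≈ -0.68846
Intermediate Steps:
C = -11 (C = 11*(-1) = -11)
C/(-52) + (-4/(-24) + 48/(-45)) = -11/(-52) + (-4/(-24) + 48/(-45)) = -1/52*(-11) + (-4*(-1/24) + 48*(-1/45)) = 11/52 + (1/6 - 16/15) = 11/52 - 9/10 = -179/260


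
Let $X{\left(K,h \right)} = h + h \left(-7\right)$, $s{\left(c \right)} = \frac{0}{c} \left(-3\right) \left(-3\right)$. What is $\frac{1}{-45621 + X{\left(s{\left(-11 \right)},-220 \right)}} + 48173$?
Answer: $\frac{2134112072}{44301} \approx 48173.0$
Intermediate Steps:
$s{\left(c \right)} = 0$ ($s{\left(c \right)} = 0 \left(-3\right) \left(-3\right) = 0 \left(-3\right) = 0$)
$X{\left(K,h \right)} = - 6 h$ ($X{\left(K,h \right)} = h - 7 h = - 6 h$)
$\frac{1}{-45621 + X{\left(s{\left(-11 \right)},-220 \right)}} + 48173 = \frac{1}{-45621 - -1320} + 48173 = \frac{1}{-45621 + 1320} + 48173 = \frac{1}{-44301} + 48173 = - \frac{1}{44301} + 48173 = \frac{2134112072}{44301}$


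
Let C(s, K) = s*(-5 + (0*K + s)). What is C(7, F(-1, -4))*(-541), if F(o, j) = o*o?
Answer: -7574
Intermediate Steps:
F(o, j) = o**2
C(s, K) = s*(-5 + s) (C(s, K) = s*(-5 + (0 + s)) = s*(-5 + s))
C(7, F(-1, -4))*(-541) = (7*(-5 + 7))*(-541) = (7*2)*(-541) = 14*(-541) = -7574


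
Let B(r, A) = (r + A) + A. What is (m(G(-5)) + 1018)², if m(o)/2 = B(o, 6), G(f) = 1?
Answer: 1089936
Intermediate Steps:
B(r, A) = r + 2*A (B(r, A) = (A + r) + A = r + 2*A)
m(o) = 24 + 2*o (m(o) = 2*(o + 2*6) = 2*(o + 12) = 2*(12 + o) = 24 + 2*o)
(m(G(-5)) + 1018)² = ((24 + 2*1) + 1018)² = ((24 + 2) + 1018)² = (26 + 1018)² = 1044² = 1089936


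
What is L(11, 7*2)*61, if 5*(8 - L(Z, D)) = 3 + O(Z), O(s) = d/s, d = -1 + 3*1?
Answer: 4941/11 ≈ 449.18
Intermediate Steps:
d = 2 (d = -1 + 3 = 2)
O(s) = 2/s
L(Z, D) = 37/5 - 2/(5*Z) (L(Z, D) = 8 - (3 + 2/Z)/5 = 8 + (-⅗ - 2/(5*Z)) = 37/5 - 2/(5*Z))
L(11, 7*2)*61 = ((⅕)*(-2 + 37*11)/11)*61 = ((⅕)*(1/11)*(-2 + 407))*61 = ((⅕)*(1/11)*405)*61 = (81/11)*61 = 4941/11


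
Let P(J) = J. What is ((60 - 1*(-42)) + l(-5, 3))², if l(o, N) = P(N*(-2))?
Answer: 9216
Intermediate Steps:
l(o, N) = -2*N (l(o, N) = N*(-2) = -2*N)
((60 - 1*(-42)) + l(-5, 3))² = ((60 - 1*(-42)) - 2*3)² = ((60 + 42) - 6)² = (102 - 6)² = 96² = 9216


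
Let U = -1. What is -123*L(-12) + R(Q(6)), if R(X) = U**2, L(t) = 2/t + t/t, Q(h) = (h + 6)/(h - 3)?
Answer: -203/2 ≈ -101.50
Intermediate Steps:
Q(h) = (6 + h)/(-3 + h)
L(t) = 1 + 2/t (L(t) = 2/t + 1 = 1 + 2/t)
R(X) = 1 (R(X) = (-1)**2 = 1)
-123*L(-12) + R(Q(6)) = -123*(2 - 12)/(-12) + 1 = -(-41)*(-10)/4 + 1 = -123*5/6 + 1 = -205/2 + 1 = -203/2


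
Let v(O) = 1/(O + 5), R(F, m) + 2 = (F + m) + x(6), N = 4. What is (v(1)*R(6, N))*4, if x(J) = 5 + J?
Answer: 38/3 ≈ 12.667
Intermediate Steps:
R(F, m) = 9 + F + m (R(F, m) = -2 + ((F + m) + (5 + 6)) = -2 + ((F + m) + 11) = -2 + (11 + F + m) = 9 + F + m)
v(O) = 1/(5 + O)
(v(1)*R(6, N))*4 = ((9 + 6 + 4)/(5 + 1))*4 = (19/6)*4 = 38/3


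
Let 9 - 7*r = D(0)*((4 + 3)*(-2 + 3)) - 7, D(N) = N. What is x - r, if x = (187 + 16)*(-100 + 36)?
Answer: -90960/7 ≈ -12994.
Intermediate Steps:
x = -12992 (x = 203*(-64) = -12992)
r = 16/7 (r = 9/7 - (0*((4 + 3)*(-2 + 3)) - 7)/7 = 9/7 - (0*(7*1) - 7)/7 = 9/7 - (0*7 - 7)/7 = 9/7 - (0 - 7)/7 = 9/7 - 1/7*(-7) = 9/7 + 1 = 16/7 ≈ 2.2857)
x - r = -12992 - 1*16/7 = -12992 - 16/7 = -90960/7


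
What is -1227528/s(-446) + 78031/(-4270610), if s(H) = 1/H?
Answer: 2338062834949649/4270610 ≈ 5.4748e+8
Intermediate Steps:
-1227528/s(-446) + 78031/(-4270610) = -1227528/(1/(-446)) + 78031/(-4270610) = -1227528/(-1/446) + 78031*(-1/4270610) = -1227528*(-446) - 78031/4270610 = 547477488 - 78031/4270610 = 2338062834949649/4270610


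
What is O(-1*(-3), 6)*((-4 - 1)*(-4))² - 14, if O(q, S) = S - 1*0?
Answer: 2386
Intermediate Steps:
O(q, S) = S (O(q, S) = S + 0 = S)
O(-1*(-3), 6)*((-4 - 1)*(-4))² - 14 = 6*((-4 - 1)*(-4))² - 14 = 6*(-5*(-4))² - 14 = 6*20² - 14 = 6*400 - 14 = 2400 - 14 = 2386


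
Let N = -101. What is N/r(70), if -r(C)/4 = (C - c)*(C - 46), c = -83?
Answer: 101/14688 ≈ 0.0068764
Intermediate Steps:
r(C) = -4*(-46 + C)*(83 + C) (r(C) = -4*(C - 1*(-83))*(C - 46) = -4*(C + 83)*(-46 + C) = -4*(83 + C)*(-46 + C) = -4*(-46 + C)*(83 + C))
N/r(70) = -101/(15272 - 148*70 - 4*70**2) = -101/(15272 - 10360 - 4*4900) = -101/(15272 - 10360 - 19600) = -101/(-14688) = -101*(-1/14688) = 101/14688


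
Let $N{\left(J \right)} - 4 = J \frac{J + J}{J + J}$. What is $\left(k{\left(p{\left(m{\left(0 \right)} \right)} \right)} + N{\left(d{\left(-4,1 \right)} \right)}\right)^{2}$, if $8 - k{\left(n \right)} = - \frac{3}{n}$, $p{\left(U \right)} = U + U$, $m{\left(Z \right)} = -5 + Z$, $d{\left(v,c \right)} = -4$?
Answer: $\frac{5929}{100} \approx 59.29$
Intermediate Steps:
$p{\left(U \right)} = 2 U$
$N{\left(J \right)} = 4 + J$ ($N{\left(J \right)} = 4 + J \frac{J + J}{J + J} = 4 + J \frac{2 J}{2 J} = 4 + J 2 J \frac{1}{2 J} = 4 + J 1 = 4 + J$)
$k{\left(n \right)} = 8 + \frac{3}{n}$ ($k{\left(n \right)} = 8 - - \frac{3}{n} = 8 + \frac{3}{n}$)
$\left(k{\left(p{\left(m{\left(0 \right)} \right)} \right)} + N{\left(d{\left(-4,1 \right)} \right)}\right)^{2} = \left(\left(8 + \frac{3}{2 \left(-5 + 0\right)}\right) + \left(4 - 4\right)\right)^{2} = \left(\left(8 + \frac{3}{2 \left(-5\right)}\right) + 0\right)^{2} = \left(\left(8 + \frac{3}{-10}\right) + 0\right)^{2} = \left(\left(8 + 3 \left(- \frac{1}{10}\right)\right) + 0\right)^{2} = \left(\left(8 - \frac{3}{10}\right) + 0\right)^{2} = \left(\frac{77}{10} + 0\right)^{2} = \left(\frac{77}{10}\right)^{2} = \frac{5929}{100}$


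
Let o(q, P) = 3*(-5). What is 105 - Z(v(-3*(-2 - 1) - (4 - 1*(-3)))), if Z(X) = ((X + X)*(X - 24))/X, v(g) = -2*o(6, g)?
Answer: 93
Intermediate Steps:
o(q, P) = -15
v(g) = 30 (v(g) = -2*(-15) = 30)
Z(X) = -48 + 2*X (Z(X) = ((2*X)*(-24 + X))/X = (2*X*(-24 + X))/X = -48 + 2*X)
105 - Z(v(-3*(-2 - 1) - (4 - 1*(-3)))) = 105 - (-48 + 2*30) = 105 - (-48 + 60) = 105 - 1*12 = 105 - 12 = 93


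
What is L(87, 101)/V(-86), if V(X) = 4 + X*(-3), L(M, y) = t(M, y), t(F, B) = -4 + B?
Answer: 97/262 ≈ 0.37023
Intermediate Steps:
L(M, y) = -4 + y
V(X) = 4 - 3*X
L(87, 101)/V(-86) = (-4 + 101)/(4 - 3*(-86)) = 97/(4 + 258) = 97/262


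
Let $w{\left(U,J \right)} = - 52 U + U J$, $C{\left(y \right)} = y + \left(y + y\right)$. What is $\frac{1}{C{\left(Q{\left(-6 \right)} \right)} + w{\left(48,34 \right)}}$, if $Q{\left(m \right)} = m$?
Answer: $- \frac{1}{882} \approx -0.0011338$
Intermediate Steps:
$C{\left(y \right)} = 3 y$ ($C{\left(y \right)} = y + 2 y = 3 y$)
$w{\left(U,J \right)} = - 52 U + J U$
$\frac{1}{C{\left(Q{\left(-6 \right)} \right)} + w{\left(48,34 \right)}} = \frac{1}{3 \left(-6\right) + 48 \left(-52 + 34\right)} = \frac{1}{-18 + 48 \left(-18\right)} = \frac{1}{-18 - 864} = \frac{1}{-882} = - \frac{1}{882}$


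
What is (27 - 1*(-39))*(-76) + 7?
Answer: -5009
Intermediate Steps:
(27 - 1*(-39))*(-76) + 7 = (27 + 39)*(-76) + 7 = 66*(-76) + 7 = -5016 + 7 = -5009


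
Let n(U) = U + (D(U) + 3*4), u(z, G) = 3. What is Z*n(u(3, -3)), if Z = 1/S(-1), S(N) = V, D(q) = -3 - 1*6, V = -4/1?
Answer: -3/2 ≈ -1.5000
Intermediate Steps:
V = -4 (V = -4*1 = -4)
D(q) = -9 (D(q) = -3 - 6 = -9)
S(N) = -4
Z = -¼ (Z = 1/(-4) = -¼ ≈ -0.25000)
n(U) = 3 + U (n(U) = U + (-9 + 3*4) = U + (-9 + 12) = U + 3 = 3 + U)
Z*n(u(3, -3)) = -(3 + 3)/4 = -¼*6 = -3/2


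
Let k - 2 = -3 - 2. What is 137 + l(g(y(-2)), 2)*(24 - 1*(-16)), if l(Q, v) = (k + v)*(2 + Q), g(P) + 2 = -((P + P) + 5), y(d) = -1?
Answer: 257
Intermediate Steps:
k = -3 (k = 2 + (-3 - 2) = 2 - 5 = -3)
g(P) = -7 - 2*P (g(P) = -2 - ((P + P) + 5) = -2 - (2*P + 5) = -2 - (5 + 2*P) = -2 + (-5 - 2*P) = -7 - 2*P)
l(Q, v) = (-3 + v)*(2 + Q)
137 + l(g(y(-2)), 2)*(24 - 1*(-16)) = 137 + (-6 - 3*(-7 - 2*(-1)) + 2*2 + (-7 - 2*(-1))*2)*(24 - 1*(-16)) = 137 + (-6 - 3*(-7 + 2) + 4 + (-7 + 2)*2)*(24 + 16) = 137 + (-6 - 3*(-5) + 4 - 5*2)*40 = 137 + (-6 + 15 + 4 - 10)*40 = 137 + 3*40 = 137 + 120 = 257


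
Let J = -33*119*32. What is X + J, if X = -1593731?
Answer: -1719395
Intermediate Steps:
J = -125664 (J = -3927*32 = -125664)
X + J = -1593731 - 125664 = -1719395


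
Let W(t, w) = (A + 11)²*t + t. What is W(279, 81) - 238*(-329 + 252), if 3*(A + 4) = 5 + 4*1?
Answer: 46505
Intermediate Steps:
A = -1 (A = -4 + (5 + 4*1)/3 = -4 + (5 + 4)/3 = -4 + (⅓)*9 = -4 + 3 = -1)
W(t, w) = 101*t (W(t, w) = (-1 + 11)²*t + t = 10²*t + t = 100*t + t = 101*t)
W(279, 81) - 238*(-329 + 252) = 101*279 - 238*(-329 + 252) = 28179 - 238*(-77) = 28179 - 1*(-18326) = 28179 + 18326 = 46505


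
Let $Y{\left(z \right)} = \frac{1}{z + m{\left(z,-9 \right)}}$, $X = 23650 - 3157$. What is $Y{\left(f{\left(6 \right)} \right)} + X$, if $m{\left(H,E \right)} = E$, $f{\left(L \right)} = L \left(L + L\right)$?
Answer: $\frac{1291060}{63} \approx 20493.0$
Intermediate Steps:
$f{\left(L \right)} = 2 L^{2}$ ($f{\left(L \right)} = L 2 L = 2 L^{2}$)
$X = 20493$ ($X = 23650 - 3157 = 20493$)
$Y{\left(z \right)} = \frac{1}{-9 + z}$ ($Y{\left(z \right)} = \frac{1}{z - 9} = \frac{1}{-9 + z}$)
$Y{\left(f{\left(6 \right)} \right)} + X = \frac{1}{-9 + 2 \cdot 6^{2}} + 20493 = \frac{1}{-9 + 2 \cdot 36} + 20493 = \frac{1}{-9 + 72} + 20493 = \frac{1}{63} + 20493 = \frac{1291060}{63}$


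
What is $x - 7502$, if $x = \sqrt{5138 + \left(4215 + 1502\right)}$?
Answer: $-7502 + \sqrt{10855} \approx -7397.8$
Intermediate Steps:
$x = \sqrt{10855}$ ($x = \sqrt{5138 + 5717} = \sqrt{10855} \approx 104.19$)
$x - 7502 = \sqrt{10855} - 7502 = -7502 + \sqrt{10855}$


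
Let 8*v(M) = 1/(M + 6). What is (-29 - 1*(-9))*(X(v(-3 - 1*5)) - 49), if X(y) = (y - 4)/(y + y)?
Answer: 330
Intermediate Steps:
v(M) = 1/(8*(6 + M)) (v(M) = 1/(8*(M + 6)) = 1/(8*(6 + M)))
X(y) = (-4 + y)/(2*y) (X(y) = (-4 + y)/((2*y)) = (-4 + y)*(1/(2*y)) = (-4 + y)/(2*y))
(-29 - 1*(-9))*(X(v(-3 - 1*5)) - 49) = (-29 - 1*(-9))*((-4 + 1/(8*(6 + (-3 - 1*5))))/(2*((1/(8*(6 + (-3 - 1*5)))))) - 49) = (-29 + 9)*((-4 + 1/(8*(6 + (-3 - 5))))/(2*((1/(8*(6 + (-3 - 5)))))) - 49) = -20*((-4 + 1/(8*(6 - 8)))/(2*((1/(8*(6 - 8))))) - 49) = -20*((-4 + (⅛)/(-2))/(2*(((⅛)/(-2)))) - 49) = -20*((-4 + (⅛)*(-½))/(2*(((⅛)*(-½)))) - 49) = -20*((-4 - 1/16)/(2*(-1/16)) - 49) = -20*((½)*(-16)*(-65/16) - 49) = -20*(65/2 - 49) = -20*(-33/2) = 330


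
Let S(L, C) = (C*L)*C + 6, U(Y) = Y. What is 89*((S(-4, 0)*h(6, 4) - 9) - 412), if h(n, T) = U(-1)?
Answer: -38003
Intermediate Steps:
h(n, T) = -1
S(L, C) = 6 + L*C**2 (S(L, C) = L*C**2 + 6 = 6 + L*C**2)
89*((S(-4, 0)*h(6, 4) - 9) - 412) = 89*(((6 - 4*0**2)*(-1) - 9) - 412) = 89*(((6 - 4*0)*(-1) - 9) - 412) = 89*(((6 + 0)*(-1) - 9) - 412) = 89*((6*(-1) - 9) - 412) = 89*((-6 - 9) - 412) = 89*(-15 - 412) = 89*(-427) = -38003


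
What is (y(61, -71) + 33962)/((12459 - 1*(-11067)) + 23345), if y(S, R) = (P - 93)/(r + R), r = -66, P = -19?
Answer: 4652906/6421327 ≈ 0.72460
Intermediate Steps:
y(S, R) = -112/(-66 + R) (y(S, R) = (-19 - 93)/(-66 + R) = -112/(-66 + R))
(y(61, -71) + 33962)/((12459 - 1*(-11067)) + 23345) = (-112/(-66 - 71) + 33962)/((12459 - 1*(-11067)) + 23345) = (-112/(-137) + 33962)/((12459 + 11067) + 23345) = (-112*(-1/137) + 33962)/(23526 + 23345) = (112/137 + 33962)/46871 = (4652906/137)*(1/46871) = 4652906/6421327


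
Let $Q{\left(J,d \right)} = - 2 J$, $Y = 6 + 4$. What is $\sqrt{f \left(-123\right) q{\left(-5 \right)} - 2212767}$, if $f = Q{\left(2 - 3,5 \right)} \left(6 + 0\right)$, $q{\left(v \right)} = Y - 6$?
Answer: $63 i \sqrt{559} \approx 1489.5 i$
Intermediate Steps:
$Y = 10$
$q{\left(v \right)} = 4$ ($q{\left(v \right)} = 10 - 6 = 4$)
$f = 12$ ($f = - 2 \left(2 - 3\right) \left(6 + 0\right) = - 2 \left(2 - 3\right) 6 = \left(-2\right) \left(-1\right) 6 = 2 \cdot 6 = 12$)
$\sqrt{f \left(-123\right) q{\left(-5 \right)} - 2212767} = \sqrt{12 \left(-123\right) 4 - 2212767} = \sqrt{\left(-1476\right) 4 - 2212767} = \sqrt{-5904 - 2212767} = \sqrt{-2218671} = 63 i \sqrt{559}$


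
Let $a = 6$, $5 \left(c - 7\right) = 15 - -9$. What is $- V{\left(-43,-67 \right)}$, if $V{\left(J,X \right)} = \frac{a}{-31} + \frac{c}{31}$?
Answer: $- \frac{29}{155} \approx -0.1871$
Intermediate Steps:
$c = \frac{59}{5}$ ($c = 7 + \frac{15 - -9}{5} = 7 + \frac{15 + 9}{5} = 7 + \frac{1}{5} \cdot 24 = 7 + \frac{24}{5} = \frac{59}{5} \approx 11.8$)
$V{\left(J,X \right)} = \frac{29}{155}$ ($V{\left(J,X \right)} = \frac{6}{-31} + \frac{59}{5 \cdot 31} = 6 \left(- \frac{1}{31}\right) + \frac{59}{5} \cdot \frac{1}{31} = - \frac{6}{31} + \frac{59}{155} = \frac{29}{155}$)
$- V{\left(-43,-67 \right)} = \left(-1\right) \frac{29}{155} = - \frac{29}{155}$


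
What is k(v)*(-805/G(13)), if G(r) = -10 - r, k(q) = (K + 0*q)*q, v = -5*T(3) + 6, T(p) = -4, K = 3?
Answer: 2730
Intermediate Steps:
v = 26 (v = -5*(-4) + 6 = 20 + 6 = 26)
k(q) = 3*q (k(q) = (3 + 0*q)*q = (3 + 0)*q = 3*q)
k(v)*(-805/G(13)) = (3*26)*(-805/(-10 - 1*13)) = 78*(-805/(-10 - 13)) = 78*(-805/(-23)) = 78*(-805*(-1/23)) = 78*35 = 2730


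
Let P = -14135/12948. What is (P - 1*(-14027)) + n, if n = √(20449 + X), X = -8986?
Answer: 181607461/12948 + √11463 ≈ 14133.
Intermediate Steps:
P = -14135/12948 (P = -14135*1/12948 = -14135/12948 ≈ -1.0917)
n = √11463 (n = √(20449 - 8986) = √11463 ≈ 107.07)
(P - 1*(-14027)) + n = (-14135/12948 - 1*(-14027)) + √11463 = (-14135/12948 + 14027) + √11463 = 181607461/12948 + √11463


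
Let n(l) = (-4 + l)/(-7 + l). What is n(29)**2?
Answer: 625/484 ≈ 1.2913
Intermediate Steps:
n(l) = (-4 + l)/(-7 + l)
n(29)**2 = ((-4 + 29)/(-7 + 29))**2 = (25/22)**2 = 625/484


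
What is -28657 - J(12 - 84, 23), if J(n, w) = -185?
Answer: -28472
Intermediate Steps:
-28657 - J(12 - 84, 23) = -28657 - 1*(-185) = -28657 + 185 = -28472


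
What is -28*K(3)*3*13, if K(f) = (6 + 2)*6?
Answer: -52416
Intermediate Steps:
K(f) = 48 (K(f) = 8*6 = 48)
-28*K(3)*3*13 = -1344*3*13 = -28*144*13 = -4032*13 = -52416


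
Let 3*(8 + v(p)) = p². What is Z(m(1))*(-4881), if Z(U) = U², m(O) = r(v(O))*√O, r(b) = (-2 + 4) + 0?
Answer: -19524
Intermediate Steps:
v(p) = -8 + p²/3
r(b) = 2 (r(b) = 2 + 0 = 2)
m(O) = 2*√O
Z(m(1))*(-4881) = (2*√1)²*(-4881) = (2*1)²*(-4881) = 2²*(-4881) = 4*(-4881) = -19524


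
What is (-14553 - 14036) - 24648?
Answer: -53237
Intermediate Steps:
(-14553 - 14036) - 24648 = -28589 - 24648 = -53237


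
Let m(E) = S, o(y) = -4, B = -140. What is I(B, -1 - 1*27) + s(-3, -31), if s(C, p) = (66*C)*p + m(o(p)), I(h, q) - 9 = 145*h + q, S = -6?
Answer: -14187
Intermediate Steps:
m(E) = -6
I(h, q) = 9 + q + 145*h (I(h, q) = 9 + (145*h + q) = 9 + (q + 145*h) = 9 + q + 145*h)
s(C, p) = -6 + 66*C*p (s(C, p) = (66*C)*p - 6 = 66*C*p - 6 = -6 + 66*C*p)
I(B, -1 - 1*27) + s(-3, -31) = (9 + (-1 - 1*27) + 145*(-140)) + (-6 + 66*(-3)*(-31)) = (9 + (-1 - 27) - 20300) + (-6 + 6138) = (9 - 28 - 20300) + 6132 = -20319 + 6132 = -14187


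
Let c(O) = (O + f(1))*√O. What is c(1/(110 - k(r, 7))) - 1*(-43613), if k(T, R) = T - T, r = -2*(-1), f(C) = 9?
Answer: 43613 + 991*√110/12100 ≈ 43614.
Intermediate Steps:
r = 2
k(T, R) = 0
c(O) = √O*(9 + O) (c(O) = (O + 9)*√O = (9 + O)*√O = √O*(9 + O))
c(1/(110 - k(r, 7))) - 1*(-43613) = √(1/(110 - 1*0))*(9 + 1/(110 - 1*0)) - 1*(-43613) = √(1/(110 + 0))*(9 + 1/(110 + 0)) + 43613 = √(1/110)*(9 + 1/110) + 43613 = (√110/110)*(991/110) + 43613 = 991*√110/12100 + 43613 = 43613 + 991*√110/12100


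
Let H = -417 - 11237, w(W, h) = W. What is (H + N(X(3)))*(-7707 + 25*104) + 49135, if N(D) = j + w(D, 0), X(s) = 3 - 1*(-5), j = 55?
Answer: 59244372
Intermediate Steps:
X(s) = 8 (X(s) = 3 + 5 = 8)
H = -11654
N(D) = 55 + D
(H + N(X(3)))*(-7707 + 25*104) + 49135 = (-11654 + (55 + 8))*(-7707 + 25*104) + 49135 = (-11654 + 63)*(-7707 + 2600) + 49135 = -11591*(-5107) + 49135 = 59195237 + 49135 = 59244372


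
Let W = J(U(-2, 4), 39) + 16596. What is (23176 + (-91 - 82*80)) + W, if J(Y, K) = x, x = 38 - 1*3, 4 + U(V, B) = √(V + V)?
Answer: 33156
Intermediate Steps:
U(V, B) = -4 + √2*√V (U(V, B) = -4 + √(V + V) = -4 + √(2*V) = -4 + √2*√V)
x = 35 (x = 38 - 3 = 35)
J(Y, K) = 35
W = 16631 (W = 35 + 16596 = 16631)
(23176 + (-91 - 82*80)) + W = (23176 + (-91 - 82*80)) + 16631 = (23176 + (-91 - 6560)) + 16631 = (23176 - 6651) + 16631 = 16525 + 16631 = 33156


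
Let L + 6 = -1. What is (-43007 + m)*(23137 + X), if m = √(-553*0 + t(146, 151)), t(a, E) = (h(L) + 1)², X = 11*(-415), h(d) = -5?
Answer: -798651716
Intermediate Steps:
L = -7 (L = -6 - 1 = -7)
X = -4565
t(a, E) = 16 (t(a, E) = (-5 + 1)² = (-4)² = 16)
m = 4 (m = √(-553*0 + 16) = √(0 + 16) = √16 = 4)
(-43007 + m)*(23137 + X) = (-43007 + 4)*(23137 - 4565) = -43003*18572 = -798651716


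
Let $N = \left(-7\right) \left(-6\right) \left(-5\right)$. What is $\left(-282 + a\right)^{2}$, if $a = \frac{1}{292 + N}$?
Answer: $\frac{534673129}{6724} \approx 79517.0$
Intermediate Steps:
$N = -210$ ($N = 42 \left(-5\right) = -210$)
$a = \frac{1}{82}$ ($a = \frac{1}{292 - 210} = \frac{1}{82} \approx 0.012195$)
$\left(-282 + a\right)^{2} = \left(-282 + \frac{1}{82}\right)^{2} = \left(- \frac{23123}{82}\right)^{2} = \frac{534673129}{6724}$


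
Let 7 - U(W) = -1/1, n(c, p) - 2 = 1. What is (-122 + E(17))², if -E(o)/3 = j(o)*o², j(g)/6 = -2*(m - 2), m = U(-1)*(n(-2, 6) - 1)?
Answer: 21180145156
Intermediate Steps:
n(c, p) = 3 (n(c, p) = 2 + 1 = 3)
U(W) = 8 (U(W) = 7 - (-1)/1 = 7 - (-1) = 7 - 1*(-1) = 7 + 1 = 8)
m = 16 (m = 8*(3 - 1) = 8*2 = 16)
j(g) = -168 (j(g) = 6*(-2*(16 - 2)) = 6*(-2*14) = 6*(-28) = -168)
E(o) = 504*o² (E(o) = -(-504)*o² = 504*o²)
(-122 + E(17))² = (-122 + 504*17²)² = (-122 + 504*289)² = (-122 + 145656)² = 145534² = 21180145156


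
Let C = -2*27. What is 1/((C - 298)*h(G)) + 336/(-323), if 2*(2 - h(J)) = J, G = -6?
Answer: -591683/568480 ≈ -1.0408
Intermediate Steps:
h(J) = 2 - J/2
C = -54
1/((C - 298)*h(G)) + 336/(-323) = 1/((-54 - 298)*(2 - ½*(-6))) + 336/(-323) = 1/((-352)*(2 + 3)) + 336*(-1/323) = -1/352/5 - 336/323 = -1/352*⅕ - 336/323 = -1/1760 - 336/323 = -591683/568480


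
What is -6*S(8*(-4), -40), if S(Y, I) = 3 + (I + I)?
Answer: 462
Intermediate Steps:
S(Y, I) = 3 + 2*I
-6*S(8*(-4), -40) = -6*(3 + 2*(-40)) = -6*(3 - 80) = -6*(-77) = 462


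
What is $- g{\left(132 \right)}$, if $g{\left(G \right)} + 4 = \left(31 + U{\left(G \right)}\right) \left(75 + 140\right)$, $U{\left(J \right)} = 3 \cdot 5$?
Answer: $-9886$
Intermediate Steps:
$U{\left(J \right)} = 15$
$g{\left(G \right)} = 9886$ ($g{\left(G \right)} = -4 + \left(31 + 15\right) \left(75 + 140\right) = -4 + 46 \cdot 215 = -4 + 9890 = 9886$)
$- g{\left(132 \right)} = \left(-1\right) 9886 = -9886$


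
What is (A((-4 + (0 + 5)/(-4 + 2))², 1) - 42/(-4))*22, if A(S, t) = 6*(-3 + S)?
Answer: 5412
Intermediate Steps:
A(S, t) = -18 + 6*S
(A((-4 + (0 + 5)/(-4 + 2))², 1) - 42/(-4))*22 = ((-18 + 6*(-4 + (0 + 5)/(-4 + 2))²) - 42/(-4))*22 = ((-18 + 6*(-4 + 5/(-2))²) - 42*(-¼))*22 = ((-18 + 6*(-4 + 5*(-½))²) + 21/2)*22 = ((-18 + 6*(-4 - 5/2)²) + 21/2)*22 = ((-18 + 6*(-13/2)²) + 21/2)*22 = ((-18 + 6*(169/4)) + 21/2)*22 = ((-18 + 507/2) + 21/2)*22 = (471/2 + 21/2)*22 = 246*22 = 5412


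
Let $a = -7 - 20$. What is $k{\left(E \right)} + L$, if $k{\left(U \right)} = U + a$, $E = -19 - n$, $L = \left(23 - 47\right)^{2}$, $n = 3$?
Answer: $527$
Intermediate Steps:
$L = 576$ ($L = \left(-24\right)^{2} = 576$)
$a = -27$ ($a = -7 - 20 = -27$)
$E = -22$ ($E = -19 - 3 = -22$)
$k{\left(U \right)} = -27 + U$ ($k{\left(U \right)} = U - 27 = -27 + U$)
$k{\left(E \right)} + L = \left(-27 - 22\right) + 576 = -49 + 576 = 527$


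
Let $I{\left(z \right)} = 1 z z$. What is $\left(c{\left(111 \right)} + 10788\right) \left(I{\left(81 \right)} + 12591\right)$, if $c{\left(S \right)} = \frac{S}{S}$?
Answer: $206630928$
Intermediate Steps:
$c{\left(S \right)} = 1$
$I{\left(z \right)} = z^{2}$ ($I{\left(z \right)} = z z = z^{2}$)
$\left(c{\left(111 \right)} + 10788\right) \left(I{\left(81 \right)} + 12591\right) = \left(1 + 10788\right) \left(81^{2} + 12591\right) = 10789 \left(6561 + 12591\right) = 10789 \cdot 19152 = 206630928$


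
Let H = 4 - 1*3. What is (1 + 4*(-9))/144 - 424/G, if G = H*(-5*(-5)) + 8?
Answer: -20737/1584 ≈ -13.092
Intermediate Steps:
H = 1 (H = 4 - 3 = 1)
G = 33 (G = 1*(-5*(-5)) + 8 = 1*25 + 8 = 25 + 8 = 33)
(1 + 4*(-9))/144 - 424/G = (1 + 4*(-9))/144 - 424/33 = (1 - 36)*(1/144) - 424*1/33 = -35*1/144 - 424/33 = -35/144 - 424/33 = -20737/1584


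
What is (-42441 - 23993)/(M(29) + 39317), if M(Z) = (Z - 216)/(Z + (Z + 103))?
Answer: -5347937/3164925 ≈ -1.6898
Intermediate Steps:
M(Z) = (-216 + Z)/(103 + 2*Z) (M(Z) = (-216 + Z)/(Z + (103 + Z)) = (-216 + Z)/(103 + 2*Z))
(-42441 - 23993)/(M(29) + 39317) = (-42441 - 23993)/((-216 + 29)/(103 + 2*29) + 39317) = -66434/(-187/(103 + 58) + 39317) = -66434/(-187/161 + 39317) = -66434/6329850/161 = -66434*161/6329850 = -5347937/3164925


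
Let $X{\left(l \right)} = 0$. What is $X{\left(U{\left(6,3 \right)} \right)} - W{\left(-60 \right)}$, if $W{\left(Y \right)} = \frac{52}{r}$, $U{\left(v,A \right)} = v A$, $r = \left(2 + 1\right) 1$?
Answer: $- \frac{52}{3} \approx -17.333$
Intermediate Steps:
$r = 3$ ($r = 3 \cdot 1 = 3$)
$U{\left(v,A \right)} = A v$
$W{\left(Y \right)} = \frac{52}{3}$
$X{\left(U{\left(6,3 \right)} \right)} - W{\left(-60 \right)} = 0 - \frac{52}{3} = - \frac{52}{3}$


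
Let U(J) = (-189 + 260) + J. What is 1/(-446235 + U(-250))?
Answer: -1/446414 ≈ -2.2401e-6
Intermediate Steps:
U(J) = 71 + J
1/(-446235 + U(-250)) = 1/(-446235 + (71 - 250)) = 1/(-446235 - 179) = 1/(-446414) = -1/446414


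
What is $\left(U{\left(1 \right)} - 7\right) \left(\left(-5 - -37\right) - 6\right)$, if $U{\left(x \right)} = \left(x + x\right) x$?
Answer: $-130$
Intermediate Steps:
$U{\left(x \right)} = 2 x^{2}$ ($U{\left(x \right)} = 2 x x = 2 x^{2}$)
$\left(U{\left(1 \right)} - 7\right) \left(\left(-5 - -37\right) - 6\right) = \left(2 \cdot 1^{2} - 7\right) \left(\left(-5 - -37\right) - 6\right) = \left(2 \cdot 1 - 7\right) \left(\left(-5 + 37\right) - 6\right) = \left(2 - 7\right) \left(32 - 6\right) = \left(-5\right) 26 = -130$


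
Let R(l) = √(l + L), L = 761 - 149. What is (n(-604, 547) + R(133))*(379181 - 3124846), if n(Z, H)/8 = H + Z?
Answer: 1252023240 - 2745665*√745 ≈ 1.1771e+9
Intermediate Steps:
n(Z, H) = 8*H + 8*Z (n(Z, H) = 8*(H + Z) = 8*H + 8*Z)
L = 612
R(l) = √(612 + l) (R(l) = √(l + 612) = √(612 + l))
(n(-604, 547) + R(133))*(379181 - 3124846) = ((8*547 + 8*(-604)) + √(612 + 133))*(379181 - 3124846) = ((4376 - 4832) + √745)*(-2745665) = (-456 + √745)*(-2745665) = 1252023240 - 2745665*√745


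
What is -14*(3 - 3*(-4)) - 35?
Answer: -245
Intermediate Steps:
-14*(3 - 3*(-4)) - 35 = -14*(3 + 12) - 35 = -14*15 - 35 = -210 - 35 = -245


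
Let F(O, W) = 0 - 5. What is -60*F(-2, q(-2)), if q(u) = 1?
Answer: 300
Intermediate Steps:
F(O, W) = -5
-60*F(-2, q(-2)) = -60*(-5) = 300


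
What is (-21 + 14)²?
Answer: 49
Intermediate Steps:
(-21 + 14)² = (-7)² = 49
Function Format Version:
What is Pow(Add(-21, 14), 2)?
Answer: 49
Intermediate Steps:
Pow(Add(-21, 14), 2) = Pow(-7, 2) = 49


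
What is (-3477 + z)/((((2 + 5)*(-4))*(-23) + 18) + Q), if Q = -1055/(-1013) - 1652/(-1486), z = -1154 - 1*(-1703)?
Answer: -2203785552/499880861 ≈ -4.4086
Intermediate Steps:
z = 549 (z = -1154 + 1703 = 549)
Q = 1620603/752659 (Q = -1055*(-1/1013) - 1652*(-1/1486) = 1055/1013 + 826/743 = 1620603/752659 ≈ 2.1532)
(-3477 + z)/((((2 + 5)*(-4))*(-23) + 18) + Q) = (-3477 + 549)/((((2 + 5)*(-4))*(-23) + 18) + 1620603/752659) = -2928/(((7*(-4))*(-23) + 18) + 1620603/752659) = -2928/((-28*(-23) + 18) + 1620603/752659) = -2928/((644 + 18) + 1620603/752659) = -2928/(662 + 1620603/752659) = -2928/499880861/752659 = -2928*752659/499880861 = -2203785552/499880861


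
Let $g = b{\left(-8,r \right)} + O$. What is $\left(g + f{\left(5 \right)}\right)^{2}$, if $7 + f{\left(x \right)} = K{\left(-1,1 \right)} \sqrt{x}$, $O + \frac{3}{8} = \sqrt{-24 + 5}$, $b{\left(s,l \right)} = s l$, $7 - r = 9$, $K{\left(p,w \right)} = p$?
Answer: $\frac{\left(69 - 8 \sqrt{5} + 8 i \sqrt{19}\right)^{2}}{64} \approx 21.818 + 55.697 i$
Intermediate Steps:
$r = -2$ ($r = 7 - 9 = -2$)
$b{\left(s,l \right)} = l s$
$O = - \frac{3}{8} + i \sqrt{19}$ ($O = - \frac{3}{8} + \sqrt{-24 + 5} = - \frac{3}{8} + \sqrt{-19} = - \frac{3}{8} + i \sqrt{19} \approx -0.375 + 4.3589 i$)
$g = \frac{125}{8} + i \sqrt{19}$ ($g = \left(-2\right) \left(-8\right) - \left(\frac{3}{8} - i \sqrt{19}\right) = 16 - \left(\frac{3}{8} - i \sqrt{19}\right) = \frac{125}{8} + i \sqrt{19} \approx 15.625 + 4.3589 i$)
$f{\left(x \right)} = -7 - \sqrt{x}$
$\left(g + f{\left(5 \right)}\right)^{2} = \left(\left(\frac{125}{8} + i \sqrt{19}\right) - \left(7 + \sqrt{5}\right)\right)^{2} = \left(\frac{69}{8} - \sqrt{5} + i \sqrt{19}\right)^{2}$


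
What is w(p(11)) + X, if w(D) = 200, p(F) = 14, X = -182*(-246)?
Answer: 44972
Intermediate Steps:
X = 44772
w(p(11)) + X = 200 + 44772 = 44972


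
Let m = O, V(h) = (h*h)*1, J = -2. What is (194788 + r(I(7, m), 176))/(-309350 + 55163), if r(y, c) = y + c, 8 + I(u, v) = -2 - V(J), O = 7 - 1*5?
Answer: -194950/254187 ≈ -0.76696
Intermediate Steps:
V(h) = h² (V(h) = h²*1 = h²)
O = 2 (O = 7 - 5 = 2)
m = 2
I(u, v) = -14 (I(u, v) = -8 + (-2 - 1*(-2)²) = -8 + (-2 - 1*4) = -8 + (-2 - 4) = -8 - 6 = -14)
r(y, c) = c + y
(194788 + r(I(7, m), 176))/(-309350 + 55163) = (194788 + (176 - 14))/(-309350 + 55163) = (194788 + 162)/(-254187) = 194950*(-1/254187) = -194950/254187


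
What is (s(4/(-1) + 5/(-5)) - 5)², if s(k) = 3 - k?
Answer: 9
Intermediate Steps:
(s(4/(-1) + 5/(-5)) - 5)² = ((3 - (4/(-1) + 5/(-5))) - 5)² = ((3 - (4*(-1) + 5*(-⅕))) - 5)² = ((3 - (-4 - 1)) - 5)² = ((3 - 1*(-5)) - 5)² = ((3 + 5) - 5)² = (8 - 5)² = 3² = 9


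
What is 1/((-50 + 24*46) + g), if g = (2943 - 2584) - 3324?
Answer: -1/1911 ≈ -0.00052329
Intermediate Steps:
g = -2965 (g = 359 - 3324 = -2965)
1/((-50 + 24*46) + g) = 1/((-50 + 24*46) - 2965) = 1/((-50 + 1104) - 2965) = 1/(1054 - 2965) = 1/(-1911) = -1/1911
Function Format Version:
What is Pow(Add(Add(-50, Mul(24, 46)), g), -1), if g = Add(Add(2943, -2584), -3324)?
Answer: Rational(-1, 1911) ≈ -0.00052329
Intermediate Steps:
g = -2965 (g = Add(359, -3324) = -2965)
Pow(Add(Add(-50, Mul(24, 46)), g), -1) = Pow(Add(Add(-50, Mul(24, 46)), -2965), -1) = Pow(Add(Add(-50, 1104), -2965), -1) = Pow(Add(1054, -2965), -1) = Pow(-1911, -1) = Rational(-1, 1911)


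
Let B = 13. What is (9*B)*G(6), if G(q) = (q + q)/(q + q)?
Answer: 117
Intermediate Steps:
G(q) = 1 (G(q) = (2*q)/((2*q)) = (2*q)*(1/(2*q)) = 1)
(9*B)*G(6) = (9*13)*1 = 117*1 = 117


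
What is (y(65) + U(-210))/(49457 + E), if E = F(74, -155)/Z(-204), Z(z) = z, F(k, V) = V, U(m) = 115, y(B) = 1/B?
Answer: 1525104/655809895 ≈ 0.0023255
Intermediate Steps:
E = 155/204 (E = -155/(-204) = -155*(-1/204) = 155/204 ≈ 0.75980)
(y(65) + U(-210))/(49457 + E) = (1/65 + 115)/(49457 + 155/204) = (1/65 + 115)/(10089383/204) = (7476/65)*(204/10089383) = 1525104/655809895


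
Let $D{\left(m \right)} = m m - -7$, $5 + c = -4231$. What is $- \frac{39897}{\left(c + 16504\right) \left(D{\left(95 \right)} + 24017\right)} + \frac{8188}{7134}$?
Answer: $\frac{1659750057809}{1446222785844} \approx 1.1476$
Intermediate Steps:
$c = -4236$ ($c = -5 - 4231 = -4236$)
$D{\left(m \right)} = 7 + m^{2}$ ($D{\left(m \right)} = m^{2} + 7 = 7 + m^{2}$)
$- \frac{39897}{\left(c + 16504\right) \left(D{\left(95 \right)} + 24017\right)} + \frac{8188}{7134} = - \frac{39897}{\left(-4236 + 16504\right) \left(\left(7 + 95^{2}\right) + 24017\right)} + \frac{8188}{7134} = - \frac{39897}{12268 \left(\left(7 + 9025\right) + 24017\right)} + 8188 \cdot \frac{1}{7134} = - \frac{39897}{12268 \left(9032 + 24017\right)} + \frac{4094}{3567} = - \frac{39897}{12268 \cdot 33049} + \frac{4094}{3567} = - \frac{39897}{405445132} + \frac{4094}{3567} = \frac{1659750057809}{1446222785844}$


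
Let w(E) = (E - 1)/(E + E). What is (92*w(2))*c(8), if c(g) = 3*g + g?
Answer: 736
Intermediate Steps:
c(g) = 4*g
w(E) = (-1 + E)/(2*E) (w(E) = (-1 + E)/((2*E)) = (-1 + E)*(1/(2*E)) = (-1 + E)/(2*E))
(92*w(2))*c(8) = (92*((½)*(-1 + 2)/2))*(4*8) = (92*((½)*(½)*1))*32 = (92*(¼))*32 = 23*32 = 736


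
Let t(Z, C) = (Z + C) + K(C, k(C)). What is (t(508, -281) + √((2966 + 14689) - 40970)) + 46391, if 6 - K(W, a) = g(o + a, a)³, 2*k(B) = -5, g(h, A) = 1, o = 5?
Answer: 46623 + I*√23315 ≈ 46623.0 + 152.69*I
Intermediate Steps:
k(B) = -5/2 (k(B) = (½)*(-5) = -5/2)
K(W, a) = 5 (K(W, a) = 6 - 1*1³ = 6 - 1*1 = 6 - 1 = 5)
t(Z, C) = 5 + C + Z (t(Z, C) = (Z + C) + 5 = (C + Z) + 5 = 5 + C + Z)
(t(508, -281) + √((2966 + 14689) - 40970)) + 46391 = ((5 - 281 + 508) + √((2966 + 14689) - 40970)) + 46391 = (232 + √(17655 - 40970)) + 46391 = (232 + √(-23315)) + 46391 = (232 + I*√23315) + 46391 = 46623 + I*√23315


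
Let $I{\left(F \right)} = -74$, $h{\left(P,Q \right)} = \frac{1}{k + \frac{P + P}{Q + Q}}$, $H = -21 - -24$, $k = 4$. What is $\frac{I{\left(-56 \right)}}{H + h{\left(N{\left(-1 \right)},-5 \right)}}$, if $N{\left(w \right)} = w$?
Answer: $- \frac{777}{34} \approx -22.853$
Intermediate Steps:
$H = 3$ ($H = -21 + 24 = 3$)
$h{\left(P,Q \right)} = \frac{1}{4 + \frac{P}{Q}}$ ($h{\left(P,Q \right)} = \frac{1}{4 + \frac{P + P}{Q + Q}} = \frac{1}{4 + \frac{2 P}{2 Q}} = \frac{1}{4 + 2 P \frac{1}{2 Q}} = \frac{1}{4 + \frac{P}{Q}}$)
$\frac{I{\left(-56 \right)}}{H + h{\left(N{\left(-1 \right)},-5 \right)}} = \frac{1}{3 - \frac{5}{-1 + 4 \left(-5\right)}} \left(-74\right) = \frac{1}{3 - \frac{5}{-1 - 20}} \left(-74\right) = \frac{1}{3 - \frac{5}{-21}} \left(-74\right) = \frac{1}{3 - - \frac{5}{21}} \left(-74\right) = \frac{1}{3 + \frac{5}{21}} \left(-74\right) = \frac{1}{\frac{68}{21}} \left(-74\right) = \frac{21}{68} \left(-74\right) = - \frac{777}{34}$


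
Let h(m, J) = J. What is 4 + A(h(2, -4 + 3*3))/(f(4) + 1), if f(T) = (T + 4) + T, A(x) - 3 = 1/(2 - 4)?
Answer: 109/26 ≈ 4.1923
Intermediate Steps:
A(x) = 5/2 (A(x) = 3 + 1/(2 - 4) = 3 + 1/(-2) = 3 - 1/2 = 5/2)
f(T) = 4 + 2*T (f(T) = (4 + T) + T = 4 + 2*T)
4 + A(h(2, -4 + 3*3))/(f(4) + 1) = 4 + 5/(2*((4 + 2*4) + 1)) = 4 + 5/(2*((4 + 8) + 1)) = 4 + 5/(2*(12 + 1)) = 4 + (5/2)/13 = 4 + (5/2)*(1/13) = 4 + 5/26 = 109/26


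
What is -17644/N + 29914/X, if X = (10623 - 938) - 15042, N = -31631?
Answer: -851690826/169447267 ≈ -5.0263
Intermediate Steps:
X = -5357 (X = 9685 - 15042 = -5357)
-17644/N + 29914/X = -17644/(-31631) + 29914/(-5357) = -17644*(-1/31631) + 29914*(-1/5357) = 17644/31631 - 29914/5357 = -851690826/169447267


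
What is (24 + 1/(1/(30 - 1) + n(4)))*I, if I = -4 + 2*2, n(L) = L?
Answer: 0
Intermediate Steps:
I = 0 (I = -4 + 4 = 0)
(24 + 1/(1/(30 - 1) + n(4)))*I = (24 + 1/(1/(30 - 1) + 4))*0 = (24 + 1/(1/29 + 4))*0 = (24 + 1/(117/29))*0 = (24 + 29/117)*0 = (2837/117)*0 = 0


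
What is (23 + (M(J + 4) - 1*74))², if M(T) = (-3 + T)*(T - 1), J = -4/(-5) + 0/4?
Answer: 1218816/625 ≈ 1950.1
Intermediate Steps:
J = ⅘ (J = -4*(-⅕) + 0*(¼) = ⅘ + 0 = ⅘ ≈ 0.80000)
M(T) = (-1 + T)*(-3 + T) (M(T) = (-3 + T)*(-1 + T) = (-1 + T)*(-3 + T))
(23 + (M(J + 4) - 1*74))² = (23 + ((3 + (⅘ + 4)² - 4*(⅘ + 4)) - 1*74))² = (23 + ((3 + (24/5)² - 4*24/5) - 74))² = (23 + ((3 + 576/25 - 96/5) - 74))² = (23 + (171/25 - 74))² = (23 - 1679/25)² = (-1104/25)² = 1218816/625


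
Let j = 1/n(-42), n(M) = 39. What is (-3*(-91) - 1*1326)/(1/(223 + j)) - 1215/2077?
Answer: -487776357/2077 ≈ -2.3485e+5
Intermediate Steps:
j = 1/39 ≈ 0.025641
(-3*(-91) - 1*1326)/(1/(223 + j)) - 1215/2077 = (-3*(-91) - 1*1326)/(1/(223 + 1/39)) - 1215/2077 = (273 - 1326)/(1/(8698/39)) - 1215*1/2077 = -1053/39/8698 - 1215/2077 = -1053*8698/39 - 1215/2077 = -234846 - 1215/2077 = -487776357/2077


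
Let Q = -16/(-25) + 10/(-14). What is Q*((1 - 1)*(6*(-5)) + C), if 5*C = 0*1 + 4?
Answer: -52/875 ≈ -0.059429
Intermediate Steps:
Q = -13/175 (Q = -16*(-1/25) + 10*(-1/14) = 16/25 - 5/7 = -13/175 ≈ -0.074286)
C = ⅘ (C = (0*1 + 4)/5 = (0 + 4)/5 = (⅕)*4 = ⅘ ≈ 0.80000)
Q*((1 - 1)*(6*(-5)) + C) = -13*((1 - 1)*(6*(-5)) + ⅘)/175 = -13*(0*(-30) + ⅘)/175 = -13*(0 + ⅘)/175 = -13/175*⅘ = -52/875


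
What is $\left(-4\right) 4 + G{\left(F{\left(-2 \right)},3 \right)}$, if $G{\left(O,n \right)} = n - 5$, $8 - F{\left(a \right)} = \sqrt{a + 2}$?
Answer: $-18$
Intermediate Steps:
$F{\left(a \right)} = 8 - \sqrt{2 + a}$ ($F{\left(a \right)} = 8 - \sqrt{a + 2} = 8 - \sqrt{2 + a}$)
$G{\left(O,n \right)} = -5 + n$
$\left(-4\right) 4 + G{\left(F{\left(-2 \right)},3 \right)} = \left(-4\right) 4 + \left(-5 + 3\right) = -16 - 2 = -18$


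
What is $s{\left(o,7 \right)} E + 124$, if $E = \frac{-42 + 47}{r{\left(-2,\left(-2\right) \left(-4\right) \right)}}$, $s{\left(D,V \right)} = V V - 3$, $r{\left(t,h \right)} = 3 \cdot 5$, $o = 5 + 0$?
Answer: $\frac{418}{3} \approx 139.33$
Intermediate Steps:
$o = 5$
$r{\left(t,h \right)} = 15$
$s{\left(D,V \right)} = -3 + V^{2}$ ($s{\left(D,V \right)} = V^{2} - 3 = -3 + V^{2}$)
$E = \frac{1}{3}$ ($E = \frac{-42 + 47}{15} = 5 \cdot \frac{1}{15} = \frac{1}{3} \approx 0.33333$)
$s{\left(o,7 \right)} E + 124 = \left(-3 + 7^{2}\right) \frac{1}{3} + 124 = \left(-3 + 49\right) \frac{1}{3} + 124 = 46 \cdot \frac{1}{3} + 124 = \frac{46}{3} + 124 = \frac{418}{3}$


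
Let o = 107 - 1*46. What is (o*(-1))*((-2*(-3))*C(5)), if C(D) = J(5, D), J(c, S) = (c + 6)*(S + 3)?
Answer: -32208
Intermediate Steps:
o = 61 (o = 107 - 46 = 61)
J(c, S) = (3 + S)*(6 + c) (J(c, S) = (6 + c)*(3 + S) = (3 + S)*(6 + c))
C(D) = 33 + 11*D (C(D) = 18 + 3*5 + 6*D + D*5 = 18 + 15 + 6*D + 5*D = 33 + 11*D)
(o*(-1))*((-2*(-3))*C(5)) = (61*(-1))*((-2*(-3))*(33 + 11*5)) = -366*(33 + 55) = -366*88 = -61*528 = -32208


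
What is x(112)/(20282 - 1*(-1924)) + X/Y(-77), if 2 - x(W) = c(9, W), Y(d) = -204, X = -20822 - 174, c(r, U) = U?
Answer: 19425614/188751 ≈ 102.92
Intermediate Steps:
X = -20996
x(W) = 2 - W
x(112)/(20282 - 1*(-1924)) + X/Y(-77) = (2 - 1*112)/(20282 - 1*(-1924)) - 20996/(-204) = (2 - 112)/(20282 + 1924) - 20996*(-1/204) = -110/22206 + 5249/51 = -110*1/22206 + 5249/51 = -55/11103 + 5249/51 = 19425614/188751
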